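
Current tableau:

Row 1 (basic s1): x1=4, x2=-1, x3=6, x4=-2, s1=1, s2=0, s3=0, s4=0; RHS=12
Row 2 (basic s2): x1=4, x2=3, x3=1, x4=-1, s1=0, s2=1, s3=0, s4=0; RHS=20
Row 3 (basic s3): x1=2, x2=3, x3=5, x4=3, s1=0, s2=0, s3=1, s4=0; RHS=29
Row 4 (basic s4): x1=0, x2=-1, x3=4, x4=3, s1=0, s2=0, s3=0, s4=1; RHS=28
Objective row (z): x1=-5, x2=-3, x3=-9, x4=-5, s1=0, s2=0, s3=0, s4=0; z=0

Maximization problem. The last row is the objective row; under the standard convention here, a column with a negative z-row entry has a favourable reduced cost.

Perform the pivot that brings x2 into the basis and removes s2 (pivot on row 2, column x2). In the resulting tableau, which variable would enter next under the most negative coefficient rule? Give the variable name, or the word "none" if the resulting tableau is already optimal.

x3

Pivot element 3. New z-row = old z-row − (-3)·(row 2/3).
Updated z-row coefficients: x1: -1, x2: 0, x3: -8, x4: -6, s1: 0, s2: 1, s3: 0, s4: 0.
The most negative is -8 in column x3, so x3 would enter next.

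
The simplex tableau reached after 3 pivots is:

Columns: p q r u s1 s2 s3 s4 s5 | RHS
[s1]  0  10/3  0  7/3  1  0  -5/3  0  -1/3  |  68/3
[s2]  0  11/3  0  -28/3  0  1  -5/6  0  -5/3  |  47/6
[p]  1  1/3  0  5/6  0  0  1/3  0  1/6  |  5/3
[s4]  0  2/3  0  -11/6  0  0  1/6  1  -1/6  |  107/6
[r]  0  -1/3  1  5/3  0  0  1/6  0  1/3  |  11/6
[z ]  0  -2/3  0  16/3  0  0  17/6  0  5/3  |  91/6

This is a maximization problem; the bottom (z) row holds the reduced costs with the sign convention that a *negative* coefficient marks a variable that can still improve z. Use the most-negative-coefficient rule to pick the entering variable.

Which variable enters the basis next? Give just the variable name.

Objective-row coefficients: p: 0, q: -2/3, r: 0, u: 16/3, s1: 0, s2: 0, s3: 17/6, s4: 0, s5: 5/3.
The most negative is -2/3 in column q, so q enters.

q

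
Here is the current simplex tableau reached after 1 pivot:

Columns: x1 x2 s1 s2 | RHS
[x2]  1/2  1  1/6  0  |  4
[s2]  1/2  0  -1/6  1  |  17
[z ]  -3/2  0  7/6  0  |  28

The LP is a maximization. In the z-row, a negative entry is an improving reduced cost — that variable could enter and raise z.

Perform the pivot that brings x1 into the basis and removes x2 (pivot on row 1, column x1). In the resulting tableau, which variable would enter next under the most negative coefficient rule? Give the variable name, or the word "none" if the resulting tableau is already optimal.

Pivot element 1/2. New z-row = old z-row − (-3/2)·(row 1/(1/2)).
Updated z-row coefficients: x1: 0, x2: 3, s1: 5/3, s2: 0.
No coefficient is strictly negative; the tableau after this pivot is optimal.

none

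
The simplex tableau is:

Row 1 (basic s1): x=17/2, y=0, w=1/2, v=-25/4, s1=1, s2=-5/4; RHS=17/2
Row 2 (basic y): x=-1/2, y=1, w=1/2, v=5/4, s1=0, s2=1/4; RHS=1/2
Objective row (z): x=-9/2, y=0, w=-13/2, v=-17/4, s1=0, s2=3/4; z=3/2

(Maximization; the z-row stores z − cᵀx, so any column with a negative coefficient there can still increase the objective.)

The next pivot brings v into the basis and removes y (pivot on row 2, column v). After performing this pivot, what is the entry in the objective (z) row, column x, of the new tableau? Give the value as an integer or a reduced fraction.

Pivot element is row 2, column v: 5/4.
Normalize row 2: new (row 2, x) = (-1/2)/(5/4) = -2/5.
z-row ← z-row − (-17/4)·(new row 2): -9/2 − (-17/4)·(-2/5) = -31/5.

-31/5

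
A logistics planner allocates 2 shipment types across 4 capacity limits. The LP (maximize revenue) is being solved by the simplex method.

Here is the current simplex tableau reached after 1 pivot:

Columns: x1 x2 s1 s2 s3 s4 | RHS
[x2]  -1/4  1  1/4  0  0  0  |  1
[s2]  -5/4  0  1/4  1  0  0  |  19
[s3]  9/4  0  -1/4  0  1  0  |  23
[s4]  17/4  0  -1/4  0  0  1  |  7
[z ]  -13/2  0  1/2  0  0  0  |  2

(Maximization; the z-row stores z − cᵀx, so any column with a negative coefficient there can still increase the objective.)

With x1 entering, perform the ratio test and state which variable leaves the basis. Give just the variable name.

Ratios: row 1 (x2): entry -1/4 ≤ 0, skip; row 2 (s2): entry -5/4 ≤ 0, skip; row 3 (s3): 23/(9/4) = 92/9; row 4 (s4): 7/(17/4) = 28/17.
Minimum ratio 28/17 is in the s4 row, so s4 leaves.

s4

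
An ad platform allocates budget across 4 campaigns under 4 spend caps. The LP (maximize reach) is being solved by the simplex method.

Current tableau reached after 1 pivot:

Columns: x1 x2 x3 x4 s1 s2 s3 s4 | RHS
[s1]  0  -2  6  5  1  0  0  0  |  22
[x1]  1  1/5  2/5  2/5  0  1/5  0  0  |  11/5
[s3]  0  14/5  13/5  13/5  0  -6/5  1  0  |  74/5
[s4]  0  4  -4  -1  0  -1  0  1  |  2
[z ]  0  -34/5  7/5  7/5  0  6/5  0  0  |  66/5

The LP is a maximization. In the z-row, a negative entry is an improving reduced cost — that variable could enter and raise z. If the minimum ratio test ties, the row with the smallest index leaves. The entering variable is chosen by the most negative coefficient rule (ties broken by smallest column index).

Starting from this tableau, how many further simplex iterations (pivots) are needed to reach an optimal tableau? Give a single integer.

pivot: x2 in, s4 out → z = 83/5
pivot: x3 in, s3 out → z = 30
pivot: s2 in, x1 out → z = 32
No improving column remains; optimal.

3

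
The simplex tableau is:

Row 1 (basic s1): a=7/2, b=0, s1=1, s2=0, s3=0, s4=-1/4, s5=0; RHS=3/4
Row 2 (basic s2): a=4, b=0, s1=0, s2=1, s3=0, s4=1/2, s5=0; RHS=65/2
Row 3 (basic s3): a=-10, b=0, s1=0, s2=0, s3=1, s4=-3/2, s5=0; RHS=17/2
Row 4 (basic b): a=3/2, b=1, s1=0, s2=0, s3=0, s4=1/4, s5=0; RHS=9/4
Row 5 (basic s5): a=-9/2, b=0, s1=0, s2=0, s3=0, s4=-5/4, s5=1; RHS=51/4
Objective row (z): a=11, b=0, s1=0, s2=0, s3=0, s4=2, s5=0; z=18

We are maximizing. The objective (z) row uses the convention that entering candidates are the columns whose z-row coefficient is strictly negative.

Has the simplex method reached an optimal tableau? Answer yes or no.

yes

No objective-row coefficient is strictly negative, so no entering variable exists; the tableau is optimal.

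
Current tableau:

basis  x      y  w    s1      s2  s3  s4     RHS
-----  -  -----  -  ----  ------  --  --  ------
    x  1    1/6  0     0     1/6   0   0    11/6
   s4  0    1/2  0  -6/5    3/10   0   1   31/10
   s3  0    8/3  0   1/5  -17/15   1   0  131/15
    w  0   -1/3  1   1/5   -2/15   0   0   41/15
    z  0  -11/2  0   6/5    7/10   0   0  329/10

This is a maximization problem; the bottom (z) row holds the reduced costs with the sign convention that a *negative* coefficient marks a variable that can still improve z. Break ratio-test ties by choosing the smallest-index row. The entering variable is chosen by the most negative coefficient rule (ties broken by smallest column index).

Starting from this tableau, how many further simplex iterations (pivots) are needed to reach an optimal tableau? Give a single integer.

3

pivot: y in, s3 out → z = 4073/80
pivot: s2 in, s4 out → z = 2279/41
pivot: s1 in, x out → z = 1337/23
No improving column remains; optimal.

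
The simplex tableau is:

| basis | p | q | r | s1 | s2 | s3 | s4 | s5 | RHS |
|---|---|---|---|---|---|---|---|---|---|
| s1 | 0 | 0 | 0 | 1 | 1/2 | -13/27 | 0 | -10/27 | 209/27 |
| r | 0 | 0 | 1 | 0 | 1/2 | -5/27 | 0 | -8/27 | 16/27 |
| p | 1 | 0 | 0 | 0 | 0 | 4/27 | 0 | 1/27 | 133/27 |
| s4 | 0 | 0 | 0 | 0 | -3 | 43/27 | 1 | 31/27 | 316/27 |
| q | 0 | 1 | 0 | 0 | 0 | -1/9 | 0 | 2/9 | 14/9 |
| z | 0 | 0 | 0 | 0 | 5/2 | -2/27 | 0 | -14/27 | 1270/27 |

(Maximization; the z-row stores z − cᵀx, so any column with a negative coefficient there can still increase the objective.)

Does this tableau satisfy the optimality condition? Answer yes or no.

Column s3 has objective-row coefficient -2/27, which is negative; an improving pivot exists, so not yet optimal.

no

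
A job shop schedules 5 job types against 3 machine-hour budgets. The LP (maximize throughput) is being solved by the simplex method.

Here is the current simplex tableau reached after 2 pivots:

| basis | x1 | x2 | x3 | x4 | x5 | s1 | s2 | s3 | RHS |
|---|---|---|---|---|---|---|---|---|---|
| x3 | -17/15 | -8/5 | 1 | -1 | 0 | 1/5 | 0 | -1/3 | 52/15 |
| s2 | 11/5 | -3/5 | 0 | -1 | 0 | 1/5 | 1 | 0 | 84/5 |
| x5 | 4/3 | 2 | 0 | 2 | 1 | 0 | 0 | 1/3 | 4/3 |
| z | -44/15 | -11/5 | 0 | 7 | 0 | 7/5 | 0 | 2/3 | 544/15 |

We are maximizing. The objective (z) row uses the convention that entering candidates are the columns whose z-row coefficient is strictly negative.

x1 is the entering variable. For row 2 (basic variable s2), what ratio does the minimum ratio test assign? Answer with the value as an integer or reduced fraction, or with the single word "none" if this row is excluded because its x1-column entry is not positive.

Ratio = RHS / (x1 entry) = (84/5) / (11/5) = 84/11.

84/11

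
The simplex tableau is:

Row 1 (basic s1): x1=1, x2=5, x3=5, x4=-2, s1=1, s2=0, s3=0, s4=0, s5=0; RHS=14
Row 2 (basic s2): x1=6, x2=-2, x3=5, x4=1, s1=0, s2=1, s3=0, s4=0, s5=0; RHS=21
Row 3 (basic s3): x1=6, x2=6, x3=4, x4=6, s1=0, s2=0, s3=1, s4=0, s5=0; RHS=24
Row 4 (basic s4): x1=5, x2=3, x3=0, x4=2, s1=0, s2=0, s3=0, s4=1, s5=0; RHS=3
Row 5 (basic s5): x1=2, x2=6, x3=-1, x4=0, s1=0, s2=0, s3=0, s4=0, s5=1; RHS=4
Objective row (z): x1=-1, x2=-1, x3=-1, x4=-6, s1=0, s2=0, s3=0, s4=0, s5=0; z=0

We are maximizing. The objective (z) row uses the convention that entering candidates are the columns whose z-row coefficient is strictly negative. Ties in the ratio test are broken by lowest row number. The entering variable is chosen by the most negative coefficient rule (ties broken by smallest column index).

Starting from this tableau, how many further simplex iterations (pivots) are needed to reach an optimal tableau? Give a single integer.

pivot: x4 in, s4 out → z = 9
pivot: x3 in, s1 out → z = 62/5
No improving column remains; optimal.

2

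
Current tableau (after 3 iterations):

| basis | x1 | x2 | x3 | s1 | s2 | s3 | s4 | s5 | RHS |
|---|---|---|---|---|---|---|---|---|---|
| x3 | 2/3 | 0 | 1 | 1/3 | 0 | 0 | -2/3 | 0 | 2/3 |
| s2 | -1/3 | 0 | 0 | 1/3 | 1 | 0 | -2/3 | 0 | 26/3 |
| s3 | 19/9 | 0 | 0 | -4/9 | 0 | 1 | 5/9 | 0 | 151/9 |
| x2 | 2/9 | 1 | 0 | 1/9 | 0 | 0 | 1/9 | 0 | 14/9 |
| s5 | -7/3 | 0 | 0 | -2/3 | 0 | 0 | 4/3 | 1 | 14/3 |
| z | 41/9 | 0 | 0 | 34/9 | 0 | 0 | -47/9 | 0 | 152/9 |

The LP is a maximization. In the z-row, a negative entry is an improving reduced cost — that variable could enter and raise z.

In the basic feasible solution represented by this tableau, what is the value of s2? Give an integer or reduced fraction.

26/3

s2 is basic (row 2); its value is the RHS of that row: 26/3.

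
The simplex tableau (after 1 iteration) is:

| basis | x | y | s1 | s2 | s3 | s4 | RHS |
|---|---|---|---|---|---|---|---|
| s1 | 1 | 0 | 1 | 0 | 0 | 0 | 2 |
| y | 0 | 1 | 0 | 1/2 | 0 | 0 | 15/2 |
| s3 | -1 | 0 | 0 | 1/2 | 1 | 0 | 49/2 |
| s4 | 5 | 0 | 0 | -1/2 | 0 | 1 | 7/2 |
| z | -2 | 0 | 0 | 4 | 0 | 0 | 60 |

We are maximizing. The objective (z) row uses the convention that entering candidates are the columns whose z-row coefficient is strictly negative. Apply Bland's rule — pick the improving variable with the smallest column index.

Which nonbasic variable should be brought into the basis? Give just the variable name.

Objective-row coefficients: x: -2, y: 0, s1: 0, s2: 4, s3: 0, s4: 0.
Improving columns: x. Bland's rule picks the smallest column index → x.

x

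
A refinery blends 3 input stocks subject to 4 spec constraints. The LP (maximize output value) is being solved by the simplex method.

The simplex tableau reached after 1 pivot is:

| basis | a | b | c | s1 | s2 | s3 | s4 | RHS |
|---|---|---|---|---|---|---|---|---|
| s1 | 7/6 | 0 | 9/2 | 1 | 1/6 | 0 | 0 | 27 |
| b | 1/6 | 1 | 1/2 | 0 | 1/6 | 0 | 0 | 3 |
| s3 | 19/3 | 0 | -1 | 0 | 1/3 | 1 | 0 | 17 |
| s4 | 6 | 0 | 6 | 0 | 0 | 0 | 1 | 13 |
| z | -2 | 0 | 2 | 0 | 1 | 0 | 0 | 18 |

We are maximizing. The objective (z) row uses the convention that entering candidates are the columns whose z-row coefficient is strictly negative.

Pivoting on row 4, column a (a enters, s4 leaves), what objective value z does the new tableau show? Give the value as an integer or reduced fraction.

Minimum ratio for a: 13/6 = 13/6.
z changes by −(z-row coeff of a)·ratio = −(-2)·(13/6) = 13/3.
New z = 18 + (13/3) = 67/3.

67/3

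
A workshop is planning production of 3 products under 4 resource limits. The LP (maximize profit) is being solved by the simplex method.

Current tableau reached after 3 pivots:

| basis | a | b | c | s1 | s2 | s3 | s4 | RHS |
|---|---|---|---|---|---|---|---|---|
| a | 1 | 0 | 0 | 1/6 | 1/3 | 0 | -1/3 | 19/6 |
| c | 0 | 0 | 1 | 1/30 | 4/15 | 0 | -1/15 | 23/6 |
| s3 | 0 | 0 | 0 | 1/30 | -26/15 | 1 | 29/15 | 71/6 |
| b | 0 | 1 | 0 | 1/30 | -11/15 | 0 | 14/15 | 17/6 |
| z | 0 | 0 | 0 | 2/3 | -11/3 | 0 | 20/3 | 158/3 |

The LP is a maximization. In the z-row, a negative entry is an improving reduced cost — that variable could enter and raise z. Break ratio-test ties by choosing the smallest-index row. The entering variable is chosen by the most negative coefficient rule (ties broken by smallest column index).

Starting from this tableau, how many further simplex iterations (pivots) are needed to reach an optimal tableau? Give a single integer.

1

pivot: s2 in, a out → z = 175/2
No improving column remains; optimal.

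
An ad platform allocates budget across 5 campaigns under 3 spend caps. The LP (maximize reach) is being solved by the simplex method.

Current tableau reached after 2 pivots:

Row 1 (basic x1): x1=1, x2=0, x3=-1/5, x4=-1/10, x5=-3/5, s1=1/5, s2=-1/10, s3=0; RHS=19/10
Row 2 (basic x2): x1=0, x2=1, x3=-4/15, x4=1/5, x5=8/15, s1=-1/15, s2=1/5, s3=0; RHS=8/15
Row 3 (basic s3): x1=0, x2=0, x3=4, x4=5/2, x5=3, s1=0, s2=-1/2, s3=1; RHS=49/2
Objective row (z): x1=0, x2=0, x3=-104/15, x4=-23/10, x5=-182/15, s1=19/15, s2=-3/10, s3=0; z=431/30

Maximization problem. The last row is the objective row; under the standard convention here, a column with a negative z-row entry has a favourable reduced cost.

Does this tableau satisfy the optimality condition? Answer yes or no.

no

Column x3 has objective-row coefficient -104/15, which is negative; an improving pivot exists, so not yet optimal.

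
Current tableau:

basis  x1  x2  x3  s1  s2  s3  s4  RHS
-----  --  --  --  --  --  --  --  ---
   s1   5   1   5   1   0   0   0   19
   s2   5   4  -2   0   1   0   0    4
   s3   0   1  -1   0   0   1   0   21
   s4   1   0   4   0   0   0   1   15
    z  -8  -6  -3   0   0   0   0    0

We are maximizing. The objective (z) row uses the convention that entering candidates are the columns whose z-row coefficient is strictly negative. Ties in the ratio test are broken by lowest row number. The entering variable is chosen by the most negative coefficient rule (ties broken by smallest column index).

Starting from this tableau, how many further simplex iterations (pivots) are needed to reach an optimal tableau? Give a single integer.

3

pivot: x1 in, s2 out → z = 32/5
pivot: x3 in, s1 out → z = 689/35
pivot: x2 in, x1 out → z = 282/11
No improving column remains; optimal.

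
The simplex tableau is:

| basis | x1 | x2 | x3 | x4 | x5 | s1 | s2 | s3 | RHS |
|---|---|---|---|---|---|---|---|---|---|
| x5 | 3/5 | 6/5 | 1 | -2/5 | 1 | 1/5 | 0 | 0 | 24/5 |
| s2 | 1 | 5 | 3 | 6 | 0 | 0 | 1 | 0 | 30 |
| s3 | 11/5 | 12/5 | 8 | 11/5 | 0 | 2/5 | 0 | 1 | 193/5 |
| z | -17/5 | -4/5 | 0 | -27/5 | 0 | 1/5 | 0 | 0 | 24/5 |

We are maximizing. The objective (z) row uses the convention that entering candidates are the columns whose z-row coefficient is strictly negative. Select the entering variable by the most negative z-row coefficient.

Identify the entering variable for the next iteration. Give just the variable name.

Objective-row coefficients: x1: -17/5, x2: -4/5, x3: 0, x4: -27/5, x5: 0, s1: 1/5, s2: 0, s3: 0.
The most negative is -27/5 in column x4, so x4 enters.

x4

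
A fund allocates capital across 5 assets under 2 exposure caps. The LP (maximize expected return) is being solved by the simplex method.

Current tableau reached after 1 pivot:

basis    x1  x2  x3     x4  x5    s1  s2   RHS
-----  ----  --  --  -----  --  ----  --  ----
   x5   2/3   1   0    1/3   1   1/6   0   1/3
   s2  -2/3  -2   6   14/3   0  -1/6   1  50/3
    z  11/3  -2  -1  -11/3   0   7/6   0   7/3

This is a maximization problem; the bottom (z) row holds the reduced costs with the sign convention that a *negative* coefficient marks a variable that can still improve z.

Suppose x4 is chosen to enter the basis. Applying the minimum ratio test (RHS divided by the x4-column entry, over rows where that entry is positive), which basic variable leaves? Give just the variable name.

Ratios: row 1 (x5): (1/3)/(1/3) = 1; row 2 (s2): (50/3)/(14/3) = 25/7.
Minimum ratio 1 is in the x5 row, so x5 leaves.

x5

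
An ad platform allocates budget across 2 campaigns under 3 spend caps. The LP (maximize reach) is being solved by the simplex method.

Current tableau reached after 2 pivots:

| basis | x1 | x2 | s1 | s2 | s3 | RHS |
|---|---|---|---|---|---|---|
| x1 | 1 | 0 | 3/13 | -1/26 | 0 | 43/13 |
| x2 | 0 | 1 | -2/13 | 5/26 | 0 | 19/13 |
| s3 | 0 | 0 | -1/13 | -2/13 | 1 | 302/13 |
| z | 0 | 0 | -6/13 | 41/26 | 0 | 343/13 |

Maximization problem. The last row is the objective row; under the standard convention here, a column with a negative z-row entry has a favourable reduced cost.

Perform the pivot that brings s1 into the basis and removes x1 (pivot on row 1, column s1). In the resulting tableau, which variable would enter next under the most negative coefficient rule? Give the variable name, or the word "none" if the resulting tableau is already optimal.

none

Pivot element 3/13. New z-row = old z-row − (-6/13)·(row 1/(3/13)).
Updated z-row coefficients: x1: 2, x2: 0, s1: 0, s2: 3/2, s3: 0.
No coefficient is strictly negative; the tableau after this pivot is optimal.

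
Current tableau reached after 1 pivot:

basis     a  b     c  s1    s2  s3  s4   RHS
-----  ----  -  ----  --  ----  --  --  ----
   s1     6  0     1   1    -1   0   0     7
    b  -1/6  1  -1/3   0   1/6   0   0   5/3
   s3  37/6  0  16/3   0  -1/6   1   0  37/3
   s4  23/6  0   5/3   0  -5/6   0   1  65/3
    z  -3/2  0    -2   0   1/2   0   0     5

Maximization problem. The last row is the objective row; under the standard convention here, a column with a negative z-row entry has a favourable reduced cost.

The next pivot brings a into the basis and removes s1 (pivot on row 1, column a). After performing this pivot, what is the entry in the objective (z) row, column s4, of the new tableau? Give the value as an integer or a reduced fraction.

Pivot element is row 1, column a: 6.
Normalize row 1: new (row 1, s4) = 0/6 = 0.
z-row ← z-row − (-3/2)·(new row 1): 0 − (-3/2)·0 = 0.

0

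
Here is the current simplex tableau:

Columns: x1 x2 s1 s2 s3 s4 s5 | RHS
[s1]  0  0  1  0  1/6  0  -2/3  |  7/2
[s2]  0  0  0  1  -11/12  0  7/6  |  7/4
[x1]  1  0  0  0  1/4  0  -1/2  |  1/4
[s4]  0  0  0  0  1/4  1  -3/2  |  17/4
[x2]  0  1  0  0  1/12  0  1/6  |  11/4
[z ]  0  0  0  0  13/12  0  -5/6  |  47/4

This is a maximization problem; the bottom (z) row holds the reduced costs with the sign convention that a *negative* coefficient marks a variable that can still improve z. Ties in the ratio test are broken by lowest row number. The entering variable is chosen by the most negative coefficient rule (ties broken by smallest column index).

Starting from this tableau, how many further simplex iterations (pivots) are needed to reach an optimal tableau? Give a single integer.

pivot: s5 in, s2 out → z = 13
No improving column remains; optimal.

1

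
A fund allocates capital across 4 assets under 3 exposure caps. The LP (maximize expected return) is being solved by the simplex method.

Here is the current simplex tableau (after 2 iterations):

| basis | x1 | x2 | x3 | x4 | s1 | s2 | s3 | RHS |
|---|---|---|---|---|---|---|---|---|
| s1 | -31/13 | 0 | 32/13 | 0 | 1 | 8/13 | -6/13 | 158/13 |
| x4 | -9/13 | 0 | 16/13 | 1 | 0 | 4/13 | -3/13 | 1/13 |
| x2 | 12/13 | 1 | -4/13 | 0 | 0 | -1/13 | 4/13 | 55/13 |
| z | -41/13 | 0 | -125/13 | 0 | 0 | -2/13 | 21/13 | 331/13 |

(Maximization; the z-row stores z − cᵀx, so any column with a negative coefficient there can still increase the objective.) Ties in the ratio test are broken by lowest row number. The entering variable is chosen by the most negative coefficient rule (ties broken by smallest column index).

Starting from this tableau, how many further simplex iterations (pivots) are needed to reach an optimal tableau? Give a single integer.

2

pivot: x3 in, x4 out → z = 417/16
pivot: x1 in, x2 out → z = 895/12
No improving column remains; optimal.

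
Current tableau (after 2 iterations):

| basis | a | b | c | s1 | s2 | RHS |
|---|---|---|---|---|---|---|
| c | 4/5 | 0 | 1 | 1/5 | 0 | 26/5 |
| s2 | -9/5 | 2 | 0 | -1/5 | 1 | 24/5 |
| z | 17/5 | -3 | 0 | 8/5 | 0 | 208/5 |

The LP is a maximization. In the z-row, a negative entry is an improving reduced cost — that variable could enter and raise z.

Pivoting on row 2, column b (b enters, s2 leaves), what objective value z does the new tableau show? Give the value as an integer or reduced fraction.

Minimum ratio for b: (24/5)/2 = 12/5.
z changes by −(z-row coeff of b)·ratio = −(-3)·(12/5) = 36/5.
New z = 208/5 + (36/5) = 244/5.

244/5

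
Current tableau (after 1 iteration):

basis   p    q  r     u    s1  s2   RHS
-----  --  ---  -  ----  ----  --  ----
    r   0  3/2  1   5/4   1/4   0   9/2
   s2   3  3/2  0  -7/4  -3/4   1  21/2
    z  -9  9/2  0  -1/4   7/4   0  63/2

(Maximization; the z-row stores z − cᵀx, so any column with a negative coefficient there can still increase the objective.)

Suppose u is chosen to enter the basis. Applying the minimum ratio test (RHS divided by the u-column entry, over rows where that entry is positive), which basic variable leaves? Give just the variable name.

Ratios: row 1 (r): (9/2)/(5/4) = 18/5; row 2 (s2): entry -7/4 ≤ 0, skip.
Minimum ratio 18/5 is in the r row, so r leaves.

r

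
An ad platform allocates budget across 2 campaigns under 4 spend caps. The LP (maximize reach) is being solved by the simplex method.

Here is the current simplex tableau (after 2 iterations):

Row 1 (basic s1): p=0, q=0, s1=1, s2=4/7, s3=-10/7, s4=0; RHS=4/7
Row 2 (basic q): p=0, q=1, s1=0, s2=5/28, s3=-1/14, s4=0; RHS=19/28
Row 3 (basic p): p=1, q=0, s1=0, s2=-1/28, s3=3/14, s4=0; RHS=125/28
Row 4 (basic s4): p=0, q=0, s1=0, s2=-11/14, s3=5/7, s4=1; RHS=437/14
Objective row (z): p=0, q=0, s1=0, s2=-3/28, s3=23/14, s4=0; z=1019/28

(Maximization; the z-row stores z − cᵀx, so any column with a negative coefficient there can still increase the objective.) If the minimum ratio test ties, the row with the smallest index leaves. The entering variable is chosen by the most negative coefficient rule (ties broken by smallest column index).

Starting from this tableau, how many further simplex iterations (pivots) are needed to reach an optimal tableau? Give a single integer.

pivot: s2 in, s1 out → z = 73/2
No improving column remains; optimal.

1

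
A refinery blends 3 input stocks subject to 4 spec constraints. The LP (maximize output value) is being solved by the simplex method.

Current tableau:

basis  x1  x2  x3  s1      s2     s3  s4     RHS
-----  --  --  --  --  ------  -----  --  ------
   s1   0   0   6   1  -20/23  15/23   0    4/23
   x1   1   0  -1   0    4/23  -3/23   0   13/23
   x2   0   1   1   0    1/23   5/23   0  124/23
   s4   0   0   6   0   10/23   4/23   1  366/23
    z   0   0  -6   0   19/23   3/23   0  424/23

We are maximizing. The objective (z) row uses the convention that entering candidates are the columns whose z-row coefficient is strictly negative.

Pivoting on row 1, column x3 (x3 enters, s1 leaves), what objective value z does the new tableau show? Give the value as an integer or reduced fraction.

Minimum ratio for x3: (4/23)/6 = 2/69.
z changes by −(z-row coeff of x3)·ratio = −(-6)·(2/69) = 4/23.
New z = 424/23 + (4/23) = 428/23.

428/23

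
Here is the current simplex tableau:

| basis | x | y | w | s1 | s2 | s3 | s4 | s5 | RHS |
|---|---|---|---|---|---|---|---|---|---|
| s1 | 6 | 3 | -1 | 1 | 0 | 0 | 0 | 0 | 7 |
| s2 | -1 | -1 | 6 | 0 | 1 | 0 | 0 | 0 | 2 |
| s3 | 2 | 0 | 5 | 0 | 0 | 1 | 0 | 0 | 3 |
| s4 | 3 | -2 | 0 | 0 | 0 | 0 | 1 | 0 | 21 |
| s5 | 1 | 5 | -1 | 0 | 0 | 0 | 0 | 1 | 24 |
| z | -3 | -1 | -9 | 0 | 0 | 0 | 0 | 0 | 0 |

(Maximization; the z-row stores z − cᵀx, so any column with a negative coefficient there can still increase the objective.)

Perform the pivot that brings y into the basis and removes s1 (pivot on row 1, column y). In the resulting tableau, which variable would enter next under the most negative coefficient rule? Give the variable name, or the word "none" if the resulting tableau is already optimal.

Pivot element 3. New z-row = old z-row − (-1)·(row 1/3).
Updated z-row coefficients: x: -1, y: 0, w: -28/3, s1: 1/3, s2: 0, s3: 0, s4: 0, s5: 0.
The most negative is -28/3 in column w, so w would enter next.

w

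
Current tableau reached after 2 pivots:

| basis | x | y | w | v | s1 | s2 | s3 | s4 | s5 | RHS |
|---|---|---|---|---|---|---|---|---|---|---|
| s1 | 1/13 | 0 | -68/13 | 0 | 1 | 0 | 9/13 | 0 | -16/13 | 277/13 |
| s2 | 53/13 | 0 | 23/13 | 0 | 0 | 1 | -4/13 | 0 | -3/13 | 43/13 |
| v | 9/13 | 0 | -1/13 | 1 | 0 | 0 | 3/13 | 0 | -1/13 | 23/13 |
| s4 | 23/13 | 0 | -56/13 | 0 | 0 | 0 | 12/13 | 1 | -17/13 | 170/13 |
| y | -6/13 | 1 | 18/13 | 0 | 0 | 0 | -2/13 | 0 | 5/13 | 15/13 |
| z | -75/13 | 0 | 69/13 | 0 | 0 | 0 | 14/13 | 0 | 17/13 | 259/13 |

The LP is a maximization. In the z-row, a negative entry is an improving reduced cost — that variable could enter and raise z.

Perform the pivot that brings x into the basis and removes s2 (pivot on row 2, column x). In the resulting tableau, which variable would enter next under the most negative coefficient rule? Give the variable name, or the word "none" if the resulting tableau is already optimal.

Pivot element 53/13. New z-row = old z-row − (-75/13)·(row 2/(53/13)).
Updated z-row coefficients: x: 0, y: 0, w: 414/53, v: 0, s1: 0, s2: 75/53, s3: 34/53, s4: 0, s5: 52/53.
No coefficient is strictly negative; the tableau after this pivot is optimal.

none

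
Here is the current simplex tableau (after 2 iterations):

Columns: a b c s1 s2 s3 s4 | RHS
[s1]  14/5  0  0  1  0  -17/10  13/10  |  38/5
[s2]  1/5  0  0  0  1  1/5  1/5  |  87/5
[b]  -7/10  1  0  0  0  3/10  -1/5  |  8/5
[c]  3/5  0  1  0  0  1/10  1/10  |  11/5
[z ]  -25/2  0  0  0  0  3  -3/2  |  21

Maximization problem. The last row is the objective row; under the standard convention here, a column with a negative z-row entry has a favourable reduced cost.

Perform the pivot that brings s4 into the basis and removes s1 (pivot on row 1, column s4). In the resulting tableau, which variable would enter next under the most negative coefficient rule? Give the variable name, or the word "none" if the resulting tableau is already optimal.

a

Pivot element 13/10. New z-row = old z-row − (-3/2)·(row 1/(13/10)).
Updated z-row coefficients: a: -241/26, b: 0, c: 0, s1: 15/13, s2: 0, s3: 27/26, s4: 0.
The most negative is -241/26 in column a, so a would enter next.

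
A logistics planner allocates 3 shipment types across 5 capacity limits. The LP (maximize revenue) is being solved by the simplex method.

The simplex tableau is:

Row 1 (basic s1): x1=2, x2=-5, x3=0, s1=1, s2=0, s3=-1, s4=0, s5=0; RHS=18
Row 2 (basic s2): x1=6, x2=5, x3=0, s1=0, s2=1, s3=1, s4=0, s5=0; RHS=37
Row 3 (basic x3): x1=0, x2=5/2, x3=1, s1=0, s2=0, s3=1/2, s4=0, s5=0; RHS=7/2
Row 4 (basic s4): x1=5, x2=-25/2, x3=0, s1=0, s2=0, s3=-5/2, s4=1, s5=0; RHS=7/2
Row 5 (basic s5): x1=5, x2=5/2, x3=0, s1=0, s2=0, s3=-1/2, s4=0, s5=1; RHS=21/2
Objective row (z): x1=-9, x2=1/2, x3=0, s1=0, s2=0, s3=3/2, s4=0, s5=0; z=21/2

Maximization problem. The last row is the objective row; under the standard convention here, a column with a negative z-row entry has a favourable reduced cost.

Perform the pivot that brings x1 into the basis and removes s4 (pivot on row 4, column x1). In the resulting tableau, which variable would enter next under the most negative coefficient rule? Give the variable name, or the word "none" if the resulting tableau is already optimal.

x2

Pivot element 5. New z-row = old z-row − (-9)·(row 4/5).
Updated z-row coefficients: x1: 0, x2: -22, x3: 0, s1: 0, s2: 0, s3: -3, s4: 9/5, s5: 0.
The most negative is -22 in column x2, so x2 would enter next.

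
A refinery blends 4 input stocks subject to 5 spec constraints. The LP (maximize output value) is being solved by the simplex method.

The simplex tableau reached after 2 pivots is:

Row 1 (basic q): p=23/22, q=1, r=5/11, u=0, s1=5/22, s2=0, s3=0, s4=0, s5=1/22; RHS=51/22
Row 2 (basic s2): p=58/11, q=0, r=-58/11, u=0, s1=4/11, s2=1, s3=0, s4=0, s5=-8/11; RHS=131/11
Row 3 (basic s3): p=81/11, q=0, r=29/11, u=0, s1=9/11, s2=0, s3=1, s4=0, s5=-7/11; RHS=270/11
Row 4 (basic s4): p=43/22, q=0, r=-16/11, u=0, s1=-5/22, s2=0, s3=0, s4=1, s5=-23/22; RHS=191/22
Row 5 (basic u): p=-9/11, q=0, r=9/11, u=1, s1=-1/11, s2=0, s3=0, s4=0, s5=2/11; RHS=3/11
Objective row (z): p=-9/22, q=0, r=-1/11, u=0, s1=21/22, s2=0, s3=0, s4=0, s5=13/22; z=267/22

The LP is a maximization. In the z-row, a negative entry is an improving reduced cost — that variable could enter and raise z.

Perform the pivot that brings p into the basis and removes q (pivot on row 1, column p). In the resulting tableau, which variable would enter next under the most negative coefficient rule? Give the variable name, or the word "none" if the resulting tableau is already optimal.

Pivot element 23/22. New z-row = old z-row − (-9/22)·(row 1/(23/22)).
Updated z-row coefficients: p: 0, q: 9/23, r: 2/23, u: 0, s1: 24/23, s2: 0, s3: 0, s4: 0, s5: 14/23.
No coefficient is strictly negative; the tableau after this pivot is optimal.

none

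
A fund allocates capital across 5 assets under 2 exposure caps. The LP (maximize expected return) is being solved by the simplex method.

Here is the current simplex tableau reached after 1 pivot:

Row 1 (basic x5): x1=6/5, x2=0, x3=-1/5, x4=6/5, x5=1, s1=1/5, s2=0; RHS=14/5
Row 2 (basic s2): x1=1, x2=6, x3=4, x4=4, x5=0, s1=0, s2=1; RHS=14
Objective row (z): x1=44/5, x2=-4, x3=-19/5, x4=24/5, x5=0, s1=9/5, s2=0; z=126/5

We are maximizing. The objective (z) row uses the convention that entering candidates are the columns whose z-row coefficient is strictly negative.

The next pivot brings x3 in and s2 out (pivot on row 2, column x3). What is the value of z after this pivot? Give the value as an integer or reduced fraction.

77/2

Minimum ratio for x3: 14/4 = 7/2.
z changes by −(z-row coeff of x3)·ratio = −(-19/5)·(7/2) = 133/10.
New z = 126/5 + (133/10) = 77/2.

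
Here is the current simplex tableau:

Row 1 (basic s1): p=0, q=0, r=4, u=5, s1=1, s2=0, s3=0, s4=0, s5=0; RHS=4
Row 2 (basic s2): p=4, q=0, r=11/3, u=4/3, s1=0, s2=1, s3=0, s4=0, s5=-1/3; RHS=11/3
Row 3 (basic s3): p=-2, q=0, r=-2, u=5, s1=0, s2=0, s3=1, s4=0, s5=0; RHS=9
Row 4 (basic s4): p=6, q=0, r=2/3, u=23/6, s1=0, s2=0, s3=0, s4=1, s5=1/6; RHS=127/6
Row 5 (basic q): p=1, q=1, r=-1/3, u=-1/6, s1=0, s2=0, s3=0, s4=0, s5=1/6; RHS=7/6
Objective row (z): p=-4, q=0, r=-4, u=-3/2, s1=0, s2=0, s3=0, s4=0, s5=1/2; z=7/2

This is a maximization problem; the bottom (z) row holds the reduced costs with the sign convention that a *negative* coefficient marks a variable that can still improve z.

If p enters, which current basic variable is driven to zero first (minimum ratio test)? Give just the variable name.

Ratios: row 1 (s1): entry 0 ≤ 0, skip; row 2 (s2): (11/3)/4 = 11/12; row 3 (s3): entry -2 ≤ 0, skip; row 4 (s4): (127/6)/6 = 127/36; row 5 (q): (7/6)/1 = 7/6.
Minimum ratio 11/12 is in the s2 row, so s2 leaves.

s2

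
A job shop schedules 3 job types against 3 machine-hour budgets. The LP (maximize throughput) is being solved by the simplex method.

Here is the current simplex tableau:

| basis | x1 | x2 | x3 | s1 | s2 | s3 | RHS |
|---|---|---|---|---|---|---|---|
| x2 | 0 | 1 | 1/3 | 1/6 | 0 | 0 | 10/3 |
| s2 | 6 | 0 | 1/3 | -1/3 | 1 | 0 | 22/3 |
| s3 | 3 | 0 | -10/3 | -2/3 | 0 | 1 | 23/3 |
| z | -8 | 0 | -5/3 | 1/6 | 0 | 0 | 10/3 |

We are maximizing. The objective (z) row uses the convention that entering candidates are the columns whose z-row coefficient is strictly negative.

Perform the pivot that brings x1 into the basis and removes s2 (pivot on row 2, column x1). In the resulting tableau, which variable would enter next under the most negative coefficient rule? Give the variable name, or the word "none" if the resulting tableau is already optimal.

x3

Pivot element 6. New z-row = old z-row − (-8)·(row 2/6).
Updated z-row coefficients: x1: 0, x2: 0, x3: -11/9, s1: -5/18, s2: 4/3, s3: 0.
The most negative is -11/9 in column x3, so x3 would enter next.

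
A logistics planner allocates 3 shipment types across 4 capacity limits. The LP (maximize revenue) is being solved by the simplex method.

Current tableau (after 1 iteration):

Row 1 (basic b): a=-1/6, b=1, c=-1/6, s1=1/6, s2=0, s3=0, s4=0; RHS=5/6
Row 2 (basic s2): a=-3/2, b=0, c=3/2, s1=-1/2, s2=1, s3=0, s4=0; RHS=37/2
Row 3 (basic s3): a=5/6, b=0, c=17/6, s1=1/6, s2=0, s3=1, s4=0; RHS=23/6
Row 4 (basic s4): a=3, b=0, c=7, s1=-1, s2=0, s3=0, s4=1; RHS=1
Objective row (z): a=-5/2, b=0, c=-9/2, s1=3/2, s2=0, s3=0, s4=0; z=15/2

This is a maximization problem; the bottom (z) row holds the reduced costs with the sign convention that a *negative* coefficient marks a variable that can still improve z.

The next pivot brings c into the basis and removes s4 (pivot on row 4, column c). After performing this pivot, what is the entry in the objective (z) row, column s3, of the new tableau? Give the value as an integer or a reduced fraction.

Pivot element is row 4, column c: 7.
Normalize row 4: new (row 4, s3) = 0/7 = 0.
z-row ← z-row − (-9/2)·(new row 4): 0 − (-9/2)·0 = 0.

0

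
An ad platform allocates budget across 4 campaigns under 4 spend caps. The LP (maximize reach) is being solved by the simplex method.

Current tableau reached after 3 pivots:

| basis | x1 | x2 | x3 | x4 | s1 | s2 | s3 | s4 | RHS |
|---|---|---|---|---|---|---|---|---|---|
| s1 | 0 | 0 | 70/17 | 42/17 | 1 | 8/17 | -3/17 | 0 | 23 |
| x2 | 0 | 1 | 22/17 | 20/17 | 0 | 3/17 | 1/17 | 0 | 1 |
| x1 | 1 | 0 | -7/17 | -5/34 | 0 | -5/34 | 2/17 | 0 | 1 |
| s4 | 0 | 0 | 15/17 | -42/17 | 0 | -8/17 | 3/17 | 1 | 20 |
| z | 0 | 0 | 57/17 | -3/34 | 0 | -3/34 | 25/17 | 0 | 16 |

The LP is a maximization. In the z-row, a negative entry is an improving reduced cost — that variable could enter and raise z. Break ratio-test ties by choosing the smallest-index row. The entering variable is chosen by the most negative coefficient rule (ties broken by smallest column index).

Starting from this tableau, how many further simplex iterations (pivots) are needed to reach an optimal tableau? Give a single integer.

pivot: x4 in, x2 out → z = 643/40
pivot: s2 in, x4 out → z = 33/2
No improving column remains; optimal.

2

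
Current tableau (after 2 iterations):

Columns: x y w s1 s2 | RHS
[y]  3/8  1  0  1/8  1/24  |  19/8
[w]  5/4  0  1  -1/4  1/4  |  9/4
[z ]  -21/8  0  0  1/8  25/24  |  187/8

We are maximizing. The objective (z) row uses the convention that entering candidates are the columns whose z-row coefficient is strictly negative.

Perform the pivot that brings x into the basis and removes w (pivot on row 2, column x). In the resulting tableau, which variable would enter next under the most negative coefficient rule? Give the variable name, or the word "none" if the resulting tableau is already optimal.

s1

Pivot element 5/4. New z-row = old z-row − (-21/8)·(row 2/(5/4)).
Updated z-row coefficients: x: 0, y: 0, w: 21/10, s1: -2/5, s2: 47/30.
The most negative is -2/5 in column s1, so s1 would enter next.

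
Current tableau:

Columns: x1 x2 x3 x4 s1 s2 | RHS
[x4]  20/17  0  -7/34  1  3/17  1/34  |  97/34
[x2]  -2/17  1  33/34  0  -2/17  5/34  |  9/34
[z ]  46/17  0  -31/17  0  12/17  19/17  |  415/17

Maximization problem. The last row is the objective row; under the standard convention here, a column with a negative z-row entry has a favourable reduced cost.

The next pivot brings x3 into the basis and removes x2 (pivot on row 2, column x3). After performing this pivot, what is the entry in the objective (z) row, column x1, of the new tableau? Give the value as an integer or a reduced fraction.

82/33

Pivot element is row 2, column x3: 33/34.
Normalize row 2: new (row 2, x1) = (-2/17)/(33/34) = -4/33.
z-row ← z-row − (-31/17)·(new row 2): 46/17 − (-31/17)·(-4/33) = 82/33.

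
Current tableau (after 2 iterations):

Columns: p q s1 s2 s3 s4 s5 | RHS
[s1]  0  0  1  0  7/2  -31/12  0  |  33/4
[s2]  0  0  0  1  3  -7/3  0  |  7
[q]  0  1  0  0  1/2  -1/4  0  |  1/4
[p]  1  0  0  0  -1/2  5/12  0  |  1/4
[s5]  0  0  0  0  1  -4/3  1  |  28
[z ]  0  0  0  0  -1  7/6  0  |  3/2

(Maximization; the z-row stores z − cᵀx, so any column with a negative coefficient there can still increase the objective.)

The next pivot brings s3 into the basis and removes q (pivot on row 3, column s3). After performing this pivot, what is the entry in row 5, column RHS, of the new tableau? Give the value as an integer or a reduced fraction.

55/2

Pivot element is row 3, column s3: 1/2.
Normalize row 3: new (row 3, RHS) = (1/4)/(1/2) = 1/2.
row 5 ← row 5 − 1·(new row 3): 28 − 1·(1/2) = 55/2.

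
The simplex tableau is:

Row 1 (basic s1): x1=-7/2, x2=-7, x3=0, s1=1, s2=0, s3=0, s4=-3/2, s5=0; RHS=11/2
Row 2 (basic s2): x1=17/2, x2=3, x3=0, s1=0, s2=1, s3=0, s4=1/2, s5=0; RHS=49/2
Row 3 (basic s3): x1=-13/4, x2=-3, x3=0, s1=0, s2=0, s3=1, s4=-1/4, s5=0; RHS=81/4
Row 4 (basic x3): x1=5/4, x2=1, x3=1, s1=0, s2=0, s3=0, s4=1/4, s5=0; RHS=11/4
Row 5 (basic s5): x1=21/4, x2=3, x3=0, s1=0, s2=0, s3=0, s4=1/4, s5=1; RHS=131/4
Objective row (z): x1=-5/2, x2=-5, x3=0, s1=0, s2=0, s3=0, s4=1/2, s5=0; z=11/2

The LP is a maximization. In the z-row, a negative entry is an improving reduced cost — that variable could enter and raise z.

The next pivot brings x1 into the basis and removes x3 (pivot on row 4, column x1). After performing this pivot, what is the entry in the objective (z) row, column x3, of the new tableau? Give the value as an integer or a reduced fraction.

Pivot element is row 4, column x1: 5/4.
Normalize row 4: new (row 4, x3) = 1/(5/4) = 4/5.
z-row ← z-row − (-5/2)·(new row 4): 0 − (-5/2)·(4/5) = 2.

2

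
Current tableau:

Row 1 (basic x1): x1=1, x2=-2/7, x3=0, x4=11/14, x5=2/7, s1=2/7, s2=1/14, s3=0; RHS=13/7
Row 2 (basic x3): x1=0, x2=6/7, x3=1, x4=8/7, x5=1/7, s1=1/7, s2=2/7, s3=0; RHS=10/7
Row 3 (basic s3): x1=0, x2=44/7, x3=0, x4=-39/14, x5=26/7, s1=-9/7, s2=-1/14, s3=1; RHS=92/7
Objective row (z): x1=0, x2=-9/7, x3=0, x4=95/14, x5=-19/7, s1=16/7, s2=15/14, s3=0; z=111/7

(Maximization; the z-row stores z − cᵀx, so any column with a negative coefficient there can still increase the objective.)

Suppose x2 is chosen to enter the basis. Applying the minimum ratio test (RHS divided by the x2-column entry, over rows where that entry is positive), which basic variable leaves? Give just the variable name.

Ratios: row 1 (x1): entry -2/7 ≤ 0, skip; row 2 (x3): (10/7)/(6/7) = 5/3; row 3 (s3): (92/7)/(44/7) = 23/11.
Minimum ratio 5/3 is in the x3 row, so x3 leaves.

x3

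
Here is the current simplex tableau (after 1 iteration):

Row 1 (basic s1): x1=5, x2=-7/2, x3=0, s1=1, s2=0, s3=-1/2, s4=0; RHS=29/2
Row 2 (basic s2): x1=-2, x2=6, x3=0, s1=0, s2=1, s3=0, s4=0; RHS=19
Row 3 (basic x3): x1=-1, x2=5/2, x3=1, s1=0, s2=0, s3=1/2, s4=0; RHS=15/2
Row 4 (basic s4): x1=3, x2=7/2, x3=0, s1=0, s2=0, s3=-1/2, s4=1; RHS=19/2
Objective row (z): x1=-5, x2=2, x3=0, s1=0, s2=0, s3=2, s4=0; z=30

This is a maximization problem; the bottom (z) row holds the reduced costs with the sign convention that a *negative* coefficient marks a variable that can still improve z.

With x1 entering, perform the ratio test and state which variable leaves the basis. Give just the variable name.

Ratios: row 1 (s1): (29/2)/5 = 29/10; row 2 (s2): entry -2 ≤ 0, skip; row 3 (x3): entry -1 ≤ 0, skip; row 4 (s4): (19/2)/3 = 19/6.
Minimum ratio 29/10 is in the s1 row, so s1 leaves.

s1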